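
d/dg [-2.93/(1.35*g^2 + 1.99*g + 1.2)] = (7.911*g + 5.8307)/(1.35*g^2 + 1.99*g + 1.2)^2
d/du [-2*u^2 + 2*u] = 2 - 4*u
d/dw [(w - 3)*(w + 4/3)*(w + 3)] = 3*w^2 + 8*w/3 - 9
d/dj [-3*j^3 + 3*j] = 3 - 9*j^2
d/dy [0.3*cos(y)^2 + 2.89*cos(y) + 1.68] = -(0.6*cos(y) + 2.89)*sin(y)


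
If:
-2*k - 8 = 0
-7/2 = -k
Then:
No Solution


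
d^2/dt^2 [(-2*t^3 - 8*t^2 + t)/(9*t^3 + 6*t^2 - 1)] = 2*(-540*t^6 + 243*t^5 + 54*t^4 - 480*t^3 - 90*t^2 + 12*t - 8)/(729*t^9 + 1458*t^8 + 972*t^7 - 27*t^6 - 324*t^5 - 108*t^4 + 27*t^3 + 18*t^2 - 1)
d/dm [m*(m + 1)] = 2*m + 1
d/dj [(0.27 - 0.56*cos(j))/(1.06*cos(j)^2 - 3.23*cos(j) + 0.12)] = (-0.5936*cos(j)^2 + 0.5724*cos(j) - 0.8049)*sin(j)/(1.1236*cos(j)^4 - 6.8476*cos(j)^3 + 10.6873*cos(j)^2 - 0.7752*cos(j) + 0.0144)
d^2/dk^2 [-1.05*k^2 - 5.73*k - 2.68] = -2.10000000000000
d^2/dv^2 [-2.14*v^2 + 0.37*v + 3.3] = -4.28000000000000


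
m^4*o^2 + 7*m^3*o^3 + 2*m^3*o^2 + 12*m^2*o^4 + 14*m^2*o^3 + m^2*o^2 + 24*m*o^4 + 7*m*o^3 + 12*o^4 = (m + 3*o)*(m + 4*o)*(m*o + o)^2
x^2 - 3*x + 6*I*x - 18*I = (x - 3)*(x + 6*I)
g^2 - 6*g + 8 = (g - 4)*(g - 2)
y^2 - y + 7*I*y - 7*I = (y - 1)*(y + 7*I)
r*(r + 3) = r^2 + 3*r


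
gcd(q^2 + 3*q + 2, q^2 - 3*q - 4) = q + 1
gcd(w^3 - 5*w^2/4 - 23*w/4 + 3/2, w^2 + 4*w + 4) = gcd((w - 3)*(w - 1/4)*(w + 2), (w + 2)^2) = w + 2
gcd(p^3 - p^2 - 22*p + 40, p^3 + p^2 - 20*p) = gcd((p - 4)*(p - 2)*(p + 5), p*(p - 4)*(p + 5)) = p^2 + p - 20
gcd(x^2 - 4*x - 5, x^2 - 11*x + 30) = x - 5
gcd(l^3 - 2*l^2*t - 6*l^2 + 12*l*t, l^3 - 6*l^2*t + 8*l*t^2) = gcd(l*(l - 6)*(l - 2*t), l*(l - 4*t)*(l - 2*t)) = -l^2 + 2*l*t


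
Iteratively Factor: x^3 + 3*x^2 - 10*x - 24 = (x + 2)*(x^2 + x - 12) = (x - 3)*(x + 2)*(x + 4)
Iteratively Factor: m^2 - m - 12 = (m + 3)*(m - 4)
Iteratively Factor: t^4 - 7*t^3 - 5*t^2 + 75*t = (t + 3)*(t^3 - 10*t^2 + 25*t) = t*(t + 3)*(t^2 - 10*t + 25) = t*(t - 5)*(t + 3)*(t - 5)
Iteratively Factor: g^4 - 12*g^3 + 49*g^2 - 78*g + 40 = (g - 2)*(g^3 - 10*g^2 + 29*g - 20) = (g - 2)*(g - 1)*(g^2 - 9*g + 20) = (g - 4)*(g - 2)*(g - 1)*(g - 5)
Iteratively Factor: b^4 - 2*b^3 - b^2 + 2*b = (b + 1)*(b^3 - 3*b^2 + 2*b) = (b - 2)*(b + 1)*(b^2 - b) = b*(b - 2)*(b + 1)*(b - 1)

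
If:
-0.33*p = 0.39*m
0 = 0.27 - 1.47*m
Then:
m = 0.18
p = -0.22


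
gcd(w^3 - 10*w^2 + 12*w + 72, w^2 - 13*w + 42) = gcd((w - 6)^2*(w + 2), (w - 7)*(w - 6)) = w - 6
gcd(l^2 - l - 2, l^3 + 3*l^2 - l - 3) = l + 1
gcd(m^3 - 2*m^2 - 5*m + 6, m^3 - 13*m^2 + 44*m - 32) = m - 1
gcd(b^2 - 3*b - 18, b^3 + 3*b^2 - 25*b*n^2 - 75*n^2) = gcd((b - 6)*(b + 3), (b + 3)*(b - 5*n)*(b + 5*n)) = b + 3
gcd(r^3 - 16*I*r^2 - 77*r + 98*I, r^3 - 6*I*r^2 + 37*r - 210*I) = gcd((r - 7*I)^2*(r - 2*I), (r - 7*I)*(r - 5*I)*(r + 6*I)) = r - 7*I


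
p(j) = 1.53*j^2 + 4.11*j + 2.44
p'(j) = 3.06*j + 4.11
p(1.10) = 8.81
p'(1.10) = 7.48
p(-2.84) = 3.11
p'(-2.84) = -4.58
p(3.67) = 38.13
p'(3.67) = 15.34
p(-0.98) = -0.12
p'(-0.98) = 1.11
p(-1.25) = -0.31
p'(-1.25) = 0.28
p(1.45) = 11.62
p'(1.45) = 8.55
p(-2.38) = 1.32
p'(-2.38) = -3.17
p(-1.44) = -0.31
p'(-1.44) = -0.30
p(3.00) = 28.54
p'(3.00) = 13.29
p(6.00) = 82.18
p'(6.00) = 22.47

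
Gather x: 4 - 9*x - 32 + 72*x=63*x - 28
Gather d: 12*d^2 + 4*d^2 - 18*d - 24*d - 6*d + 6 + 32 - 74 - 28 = 16*d^2 - 48*d - 64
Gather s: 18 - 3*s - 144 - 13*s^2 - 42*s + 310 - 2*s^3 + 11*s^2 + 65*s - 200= -2*s^3 - 2*s^2 + 20*s - 16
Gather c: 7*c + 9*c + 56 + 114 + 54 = 16*c + 224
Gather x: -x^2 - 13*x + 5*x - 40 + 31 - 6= -x^2 - 8*x - 15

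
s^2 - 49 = (s - 7)*(s + 7)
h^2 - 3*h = h*(h - 3)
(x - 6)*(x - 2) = x^2 - 8*x + 12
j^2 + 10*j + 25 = (j + 5)^2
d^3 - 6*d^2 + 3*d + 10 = (d - 5)*(d - 2)*(d + 1)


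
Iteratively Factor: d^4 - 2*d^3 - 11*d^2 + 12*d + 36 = (d + 2)*(d^3 - 4*d^2 - 3*d + 18) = (d + 2)^2*(d^2 - 6*d + 9) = (d - 3)*(d + 2)^2*(d - 3)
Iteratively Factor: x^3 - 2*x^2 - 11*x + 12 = (x - 1)*(x^2 - x - 12) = (x - 4)*(x - 1)*(x + 3)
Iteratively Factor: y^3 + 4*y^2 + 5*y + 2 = (y + 1)*(y^2 + 3*y + 2) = (y + 1)*(y + 2)*(y + 1)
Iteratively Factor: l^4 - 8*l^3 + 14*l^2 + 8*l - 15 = (l - 3)*(l^3 - 5*l^2 - l + 5) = (l - 3)*(l - 1)*(l^2 - 4*l - 5) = (l - 3)*(l - 1)*(l + 1)*(l - 5)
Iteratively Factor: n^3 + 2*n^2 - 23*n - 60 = (n - 5)*(n^2 + 7*n + 12) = (n - 5)*(n + 3)*(n + 4)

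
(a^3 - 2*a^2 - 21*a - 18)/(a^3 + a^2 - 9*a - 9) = (a - 6)/(a - 3)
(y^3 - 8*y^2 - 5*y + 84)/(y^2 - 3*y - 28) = (y^2 - y - 12)/(y + 4)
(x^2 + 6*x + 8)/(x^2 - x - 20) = (x + 2)/(x - 5)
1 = 1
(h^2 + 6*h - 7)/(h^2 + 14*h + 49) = (h - 1)/(h + 7)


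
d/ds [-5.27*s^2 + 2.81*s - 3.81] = 2.81 - 10.54*s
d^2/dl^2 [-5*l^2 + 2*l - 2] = -10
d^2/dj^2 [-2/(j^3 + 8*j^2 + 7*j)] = 4*(j*(3*j + 8)*(j^2 + 8*j + 7) - (3*j^2 + 16*j + 7)^2)/(j^3*(j^2 + 8*j + 7)^3)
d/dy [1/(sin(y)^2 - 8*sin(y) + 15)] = 2*(4 - sin(y))*cos(y)/(sin(y)^2 - 8*sin(y) + 15)^2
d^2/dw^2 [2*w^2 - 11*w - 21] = 4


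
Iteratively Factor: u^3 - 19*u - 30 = (u + 2)*(u^2 - 2*u - 15) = (u - 5)*(u + 2)*(u + 3)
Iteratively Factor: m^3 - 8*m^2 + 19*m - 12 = (m - 4)*(m^2 - 4*m + 3) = (m - 4)*(m - 3)*(m - 1)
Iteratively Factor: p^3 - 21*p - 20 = (p + 4)*(p^2 - 4*p - 5) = (p - 5)*(p + 4)*(p + 1)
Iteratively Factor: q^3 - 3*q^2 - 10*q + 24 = (q - 2)*(q^2 - q - 12) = (q - 2)*(q + 3)*(q - 4)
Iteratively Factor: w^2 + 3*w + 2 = (w + 2)*(w + 1)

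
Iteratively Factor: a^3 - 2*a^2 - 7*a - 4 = (a + 1)*(a^2 - 3*a - 4) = (a + 1)^2*(a - 4)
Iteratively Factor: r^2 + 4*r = (r)*(r + 4)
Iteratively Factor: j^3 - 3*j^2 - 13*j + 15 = (j - 1)*(j^2 - 2*j - 15) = (j - 1)*(j + 3)*(j - 5)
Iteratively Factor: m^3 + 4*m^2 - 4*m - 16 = (m + 2)*(m^2 + 2*m - 8) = (m - 2)*(m + 2)*(m + 4)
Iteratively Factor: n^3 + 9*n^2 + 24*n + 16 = (n + 4)*(n^2 + 5*n + 4) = (n + 4)^2*(n + 1)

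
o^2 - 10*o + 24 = (o - 6)*(o - 4)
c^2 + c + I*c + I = (c + 1)*(c + I)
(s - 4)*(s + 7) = s^2 + 3*s - 28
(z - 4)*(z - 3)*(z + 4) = z^3 - 3*z^2 - 16*z + 48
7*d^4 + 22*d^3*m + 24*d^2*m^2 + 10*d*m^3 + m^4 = (d + m)^3*(7*d + m)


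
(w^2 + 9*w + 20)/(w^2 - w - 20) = (w + 5)/(w - 5)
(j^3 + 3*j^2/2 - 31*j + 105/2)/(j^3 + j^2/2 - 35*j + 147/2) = (2*j - 5)/(2*j - 7)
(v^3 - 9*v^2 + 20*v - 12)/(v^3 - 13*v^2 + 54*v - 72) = (v^2 - 3*v + 2)/(v^2 - 7*v + 12)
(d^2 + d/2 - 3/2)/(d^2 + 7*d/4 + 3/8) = 4*(d - 1)/(4*d + 1)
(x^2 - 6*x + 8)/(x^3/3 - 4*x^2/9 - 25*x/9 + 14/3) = 9*(x - 4)/(3*x^2 + 2*x - 21)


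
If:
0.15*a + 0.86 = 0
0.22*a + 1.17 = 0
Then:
No Solution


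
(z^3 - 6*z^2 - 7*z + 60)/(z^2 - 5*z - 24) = (z^2 - 9*z + 20)/(z - 8)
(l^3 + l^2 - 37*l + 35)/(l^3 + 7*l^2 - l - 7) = (l - 5)/(l + 1)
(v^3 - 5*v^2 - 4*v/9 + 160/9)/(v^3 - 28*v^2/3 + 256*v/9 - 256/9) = (3*v + 5)/(3*v - 8)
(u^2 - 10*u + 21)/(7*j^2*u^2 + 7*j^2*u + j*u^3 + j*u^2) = (u^2 - 10*u + 21)/(j*u*(7*j*u + 7*j + u^2 + u))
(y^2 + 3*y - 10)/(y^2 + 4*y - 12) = (y + 5)/(y + 6)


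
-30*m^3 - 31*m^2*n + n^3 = (-6*m + n)*(m + n)*(5*m + n)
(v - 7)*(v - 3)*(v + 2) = v^3 - 8*v^2 + v + 42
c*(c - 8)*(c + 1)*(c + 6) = c^4 - c^3 - 50*c^2 - 48*c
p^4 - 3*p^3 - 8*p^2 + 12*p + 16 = (p - 4)*(p - 2)*(p + 1)*(p + 2)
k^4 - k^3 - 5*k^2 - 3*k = k*(k - 3)*(k + 1)^2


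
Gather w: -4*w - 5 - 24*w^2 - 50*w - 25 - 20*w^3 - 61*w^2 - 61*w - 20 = -20*w^3 - 85*w^2 - 115*w - 50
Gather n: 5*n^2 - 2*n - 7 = 5*n^2 - 2*n - 7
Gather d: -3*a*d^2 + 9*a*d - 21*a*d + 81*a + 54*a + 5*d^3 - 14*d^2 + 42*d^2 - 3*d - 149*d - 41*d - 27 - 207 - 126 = 135*a + 5*d^3 + d^2*(28 - 3*a) + d*(-12*a - 193) - 360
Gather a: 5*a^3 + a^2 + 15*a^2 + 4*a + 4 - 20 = 5*a^3 + 16*a^2 + 4*a - 16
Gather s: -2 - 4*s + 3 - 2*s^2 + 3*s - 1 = -2*s^2 - s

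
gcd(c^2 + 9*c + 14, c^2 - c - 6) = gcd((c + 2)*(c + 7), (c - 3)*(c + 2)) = c + 2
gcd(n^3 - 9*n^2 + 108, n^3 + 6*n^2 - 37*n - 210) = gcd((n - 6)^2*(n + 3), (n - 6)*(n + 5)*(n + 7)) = n - 6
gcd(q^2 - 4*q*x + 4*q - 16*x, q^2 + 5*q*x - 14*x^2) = 1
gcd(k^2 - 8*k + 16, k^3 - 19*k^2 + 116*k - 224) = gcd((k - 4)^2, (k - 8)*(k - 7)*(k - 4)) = k - 4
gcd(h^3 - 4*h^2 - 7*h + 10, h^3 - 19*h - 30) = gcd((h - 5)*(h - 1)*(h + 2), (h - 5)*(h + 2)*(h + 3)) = h^2 - 3*h - 10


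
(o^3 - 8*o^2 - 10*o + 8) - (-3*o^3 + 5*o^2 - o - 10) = 4*o^3 - 13*o^2 - 9*o + 18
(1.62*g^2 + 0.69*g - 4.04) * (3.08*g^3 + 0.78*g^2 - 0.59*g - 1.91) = 4.9896*g^5 + 3.3888*g^4 - 12.8608*g^3 - 6.6525*g^2 + 1.0657*g + 7.7164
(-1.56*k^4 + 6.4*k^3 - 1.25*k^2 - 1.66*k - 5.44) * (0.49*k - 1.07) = -0.7644*k^5 + 4.8052*k^4 - 7.4605*k^3 + 0.5241*k^2 - 0.8894*k + 5.8208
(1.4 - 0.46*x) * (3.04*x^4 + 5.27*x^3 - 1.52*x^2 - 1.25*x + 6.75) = -1.3984*x^5 + 1.8318*x^4 + 8.0772*x^3 - 1.553*x^2 - 4.855*x + 9.45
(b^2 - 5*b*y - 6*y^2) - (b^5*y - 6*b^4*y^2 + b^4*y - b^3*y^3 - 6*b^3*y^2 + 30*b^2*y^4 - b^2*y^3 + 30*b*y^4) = -b^5*y + 6*b^4*y^2 - b^4*y + b^3*y^3 + 6*b^3*y^2 - 30*b^2*y^4 + b^2*y^3 + b^2 - 30*b*y^4 - 5*b*y - 6*y^2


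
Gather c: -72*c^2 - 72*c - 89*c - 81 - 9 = -72*c^2 - 161*c - 90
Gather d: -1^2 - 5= -6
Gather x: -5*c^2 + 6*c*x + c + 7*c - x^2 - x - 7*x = -5*c^2 + 8*c - x^2 + x*(6*c - 8)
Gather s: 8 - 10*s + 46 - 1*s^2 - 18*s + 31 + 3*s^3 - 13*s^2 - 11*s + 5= 3*s^3 - 14*s^2 - 39*s + 90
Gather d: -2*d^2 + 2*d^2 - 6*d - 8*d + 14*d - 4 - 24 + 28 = 0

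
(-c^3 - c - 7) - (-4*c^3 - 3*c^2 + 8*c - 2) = 3*c^3 + 3*c^2 - 9*c - 5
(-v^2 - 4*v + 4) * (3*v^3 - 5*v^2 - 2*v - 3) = -3*v^5 - 7*v^4 + 34*v^3 - 9*v^2 + 4*v - 12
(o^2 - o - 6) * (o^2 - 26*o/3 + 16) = o^4 - 29*o^3/3 + 56*o^2/3 + 36*o - 96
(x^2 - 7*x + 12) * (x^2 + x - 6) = x^4 - 6*x^3 - x^2 + 54*x - 72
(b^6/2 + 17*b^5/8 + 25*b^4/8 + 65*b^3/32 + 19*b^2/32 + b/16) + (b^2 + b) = b^6/2 + 17*b^5/8 + 25*b^4/8 + 65*b^3/32 + 51*b^2/32 + 17*b/16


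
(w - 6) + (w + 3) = 2*w - 3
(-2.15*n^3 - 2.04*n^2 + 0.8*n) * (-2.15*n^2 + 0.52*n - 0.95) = 4.6225*n^5 + 3.268*n^4 - 0.7383*n^3 + 2.354*n^2 - 0.76*n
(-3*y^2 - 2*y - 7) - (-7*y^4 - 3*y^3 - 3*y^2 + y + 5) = 7*y^4 + 3*y^3 - 3*y - 12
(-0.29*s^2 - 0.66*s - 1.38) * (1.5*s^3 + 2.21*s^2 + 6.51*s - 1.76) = -0.435*s^5 - 1.6309*s^4 - 5.4165*s^3 - 6.836*s^2 - 7.8222*s + 2.4288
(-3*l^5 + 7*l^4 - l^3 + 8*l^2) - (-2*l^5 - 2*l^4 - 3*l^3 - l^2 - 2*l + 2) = -l^5 + 9*l^4 + 2*l^3 + 9*l^2 + 2*l - 2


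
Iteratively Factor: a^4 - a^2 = (a - 1)*(a^3 + a^2) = a*(a - 1)*(a^2 + a) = a*(a - 1)*(a + 1)*(a)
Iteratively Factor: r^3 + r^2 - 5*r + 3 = (r - 1)*(r^2 + 2*r - 3) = (r - 1)^2*(r + 3)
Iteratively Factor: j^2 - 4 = (j - 2)*(j + 2)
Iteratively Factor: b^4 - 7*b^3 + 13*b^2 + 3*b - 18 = (b - 3)*(b^3 - 4*b^2 + b + 6) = (b - 3)^2*(b^2 - b - 2) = (b - 3)^2*(b - 2)*(b + 1)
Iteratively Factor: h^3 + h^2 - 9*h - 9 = (h + 3)*(h^2 - 2*h - 3) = (h - 3)*(h + 3)*(h + 1)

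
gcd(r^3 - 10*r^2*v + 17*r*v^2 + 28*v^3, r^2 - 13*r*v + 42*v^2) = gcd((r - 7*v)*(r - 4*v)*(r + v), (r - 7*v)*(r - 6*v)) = r - 7*v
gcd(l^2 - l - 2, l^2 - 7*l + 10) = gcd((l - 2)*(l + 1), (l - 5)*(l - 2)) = l - 2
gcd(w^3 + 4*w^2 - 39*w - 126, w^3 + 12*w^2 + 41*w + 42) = w^2 + 10*w + 21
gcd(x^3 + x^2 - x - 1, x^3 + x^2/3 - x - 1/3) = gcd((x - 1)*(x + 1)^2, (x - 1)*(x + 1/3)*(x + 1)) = x^2 - 1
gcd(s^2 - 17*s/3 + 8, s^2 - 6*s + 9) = s - 3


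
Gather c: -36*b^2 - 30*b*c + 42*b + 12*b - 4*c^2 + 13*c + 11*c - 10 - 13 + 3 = -36*b^2 + 54*b - 4*c^2 + c*(24 - 30*b) - 20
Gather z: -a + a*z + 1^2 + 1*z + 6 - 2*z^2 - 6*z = -a - 2*z^2 + z*(a - 5) + 7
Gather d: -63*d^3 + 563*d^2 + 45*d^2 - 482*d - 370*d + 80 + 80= -63*d^3 + 608*d^2 - 852*d + 160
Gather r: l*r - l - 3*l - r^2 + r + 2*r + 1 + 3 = -4*l - r^2 + r*(l + 3) + 4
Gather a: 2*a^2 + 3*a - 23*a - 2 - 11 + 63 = 2*a^2 - 20*a + 50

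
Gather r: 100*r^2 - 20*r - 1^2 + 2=100*r^2 - 20*r + 1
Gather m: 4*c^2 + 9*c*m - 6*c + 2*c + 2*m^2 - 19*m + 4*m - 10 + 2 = 4*c^2 - 4*c + 2*m^2 + m*(9*c - 15) - 8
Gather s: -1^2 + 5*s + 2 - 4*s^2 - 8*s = -4*s^2 - 3*s + 1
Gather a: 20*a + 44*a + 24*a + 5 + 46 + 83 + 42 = 88*a + 176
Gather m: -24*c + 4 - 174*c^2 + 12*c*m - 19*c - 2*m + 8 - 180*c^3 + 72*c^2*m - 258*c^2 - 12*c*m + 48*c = -180*c^3 - 432*c^2 + 5*c + m*(72*c^2 - 2) + 12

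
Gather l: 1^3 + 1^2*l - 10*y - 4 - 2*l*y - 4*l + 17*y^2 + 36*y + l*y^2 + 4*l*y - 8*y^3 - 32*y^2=l*(y^2 + 2*y - 3) - 8*y^3 - 15*y^2 + 26*y - 3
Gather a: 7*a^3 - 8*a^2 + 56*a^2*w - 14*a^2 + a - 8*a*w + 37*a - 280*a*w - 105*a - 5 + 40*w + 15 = 7*a^3 + a^2*(56*w - 22) + a*(-288*w - 67) + 40*w + 10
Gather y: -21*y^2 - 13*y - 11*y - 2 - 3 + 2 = -21*y^2 - 24*y - 3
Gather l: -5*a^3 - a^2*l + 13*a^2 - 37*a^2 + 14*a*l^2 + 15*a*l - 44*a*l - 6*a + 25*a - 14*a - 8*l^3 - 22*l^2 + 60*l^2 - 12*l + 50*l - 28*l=-5*a^3 - 24*a^2 + 5*a - 8*l^3 + l^2*(14*a + 38) + l*(-a^2 - 29*a + 10)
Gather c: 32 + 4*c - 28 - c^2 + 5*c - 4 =-c^2 + 9*c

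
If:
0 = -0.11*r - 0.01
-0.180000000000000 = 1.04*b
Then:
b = -0.17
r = -0.09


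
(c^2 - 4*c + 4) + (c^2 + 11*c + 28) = 2*c^2 + 7*c + 32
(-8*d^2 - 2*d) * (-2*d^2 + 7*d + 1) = 16*d^4 - 52*d^3 - 22*d^2 - 2*d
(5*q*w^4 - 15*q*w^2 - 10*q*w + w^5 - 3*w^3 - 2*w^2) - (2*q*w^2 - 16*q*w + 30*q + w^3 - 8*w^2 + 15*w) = 5*q*w^4 - 17*q*w^2 + 6*q*w - 30*q + w^5 - 4*w^3 + 6*w^2 - 15*w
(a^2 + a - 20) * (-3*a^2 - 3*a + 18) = -3*a^4 - 6*a^3 + 75*a^2 + 78*a - 360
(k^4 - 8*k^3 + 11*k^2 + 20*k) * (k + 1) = k^5 - 7*k^4 + 3*k^3 + 31*k^2 + 20*k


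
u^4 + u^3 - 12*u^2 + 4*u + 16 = (u - 2)^2*(u + 1)*(u + 4)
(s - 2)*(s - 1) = s^2 - 3*s + 2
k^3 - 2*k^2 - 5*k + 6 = (k - 3)*(k - 1)*(k + 2)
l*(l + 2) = l^2 + 2*l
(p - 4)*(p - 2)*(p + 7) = p^3 + p^2 - 34*p + 56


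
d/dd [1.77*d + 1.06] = 1.77000000000000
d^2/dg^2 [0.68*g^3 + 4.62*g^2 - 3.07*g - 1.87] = 4.08*g + 9.24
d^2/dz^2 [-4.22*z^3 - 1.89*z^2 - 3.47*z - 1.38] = -25.32*z - 3.78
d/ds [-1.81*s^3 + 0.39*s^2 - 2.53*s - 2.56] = -5.43*s^2 + 0.78*s - 2.53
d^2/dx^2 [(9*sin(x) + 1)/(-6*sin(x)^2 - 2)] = 3*(27*sin(x)^5 + 12*sin(x)^4 - 108*sin(x)^3 - 22*sin(x)^2 + 57*sin(x) + 2)/(2*(3*sin(x)^2 + 1)^3)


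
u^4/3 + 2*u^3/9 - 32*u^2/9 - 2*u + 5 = (u/3 + 1)*(u - 3)*(u - 1)*(u + 5/3)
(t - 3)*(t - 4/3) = t^2 - 13*t/3 + 4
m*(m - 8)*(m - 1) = m^3 - 9*m^2 + 8*m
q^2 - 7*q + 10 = (q - 5)*(q - 2)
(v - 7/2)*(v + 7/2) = v^2 - 49/4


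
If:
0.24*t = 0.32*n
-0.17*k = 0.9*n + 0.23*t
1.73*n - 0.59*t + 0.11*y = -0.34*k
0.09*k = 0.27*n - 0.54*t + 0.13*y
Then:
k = 0.00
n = 0.00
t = 0.00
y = 0.00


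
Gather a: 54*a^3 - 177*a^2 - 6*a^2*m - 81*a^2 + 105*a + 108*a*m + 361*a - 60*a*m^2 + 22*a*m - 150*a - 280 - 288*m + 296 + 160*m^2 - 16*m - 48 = 54*a^3 + a^2*(-6*m - 258) + a*(-60*m^2 + 130*m + 316) + 160*m^2 - 304*m - 32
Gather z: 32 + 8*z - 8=8*z + 24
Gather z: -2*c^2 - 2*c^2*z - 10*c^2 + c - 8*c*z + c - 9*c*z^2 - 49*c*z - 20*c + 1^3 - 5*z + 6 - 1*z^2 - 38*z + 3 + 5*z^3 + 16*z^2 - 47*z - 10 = -12*c^2 - 18*c + 5*z^3 + z^2*(15 - 9*c) + z*(-2*c^2 - 57*c - 90)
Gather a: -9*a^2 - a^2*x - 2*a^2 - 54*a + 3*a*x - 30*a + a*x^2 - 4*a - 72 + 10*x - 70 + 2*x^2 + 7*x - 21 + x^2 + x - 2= a^2*(-x - 11) + a*(x^2 + 3*x - 88) + 3*x^2 + 18*x - 165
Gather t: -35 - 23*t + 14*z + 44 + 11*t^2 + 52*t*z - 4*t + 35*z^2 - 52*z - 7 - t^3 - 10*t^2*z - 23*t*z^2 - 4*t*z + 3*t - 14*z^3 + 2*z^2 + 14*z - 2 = -t^3 + t^2*(11 - 10*z) + t*(-23*z^2 + 48*z - 24) - 14*z^3 + 37*z^2 - 24*z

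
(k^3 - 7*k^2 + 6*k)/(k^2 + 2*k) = (k^2 - 7*k + 6)/(k + 2)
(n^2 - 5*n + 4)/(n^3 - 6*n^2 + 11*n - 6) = (n - 4)/(n^2 - 5*n + 6)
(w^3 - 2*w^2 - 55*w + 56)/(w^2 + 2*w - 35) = (w^2 - 9*w + 8)/(w - 5)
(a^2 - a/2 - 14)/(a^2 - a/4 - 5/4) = 2*(-2*a^2 + a + 28)/(-4*a^2 + a + 5)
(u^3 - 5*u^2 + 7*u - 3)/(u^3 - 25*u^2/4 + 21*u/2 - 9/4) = 4*(u^2 - 2*u + 1)/(4*u^2 - 13*u + 3)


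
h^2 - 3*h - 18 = (h - 6)*(h + 3)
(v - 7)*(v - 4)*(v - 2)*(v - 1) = v^4 - 14*v^3 + 63*v^2 - 106*v + 56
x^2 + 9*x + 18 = (x + 3)*(x + 6)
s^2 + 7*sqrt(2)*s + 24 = (s + 3*sqrt(2))*(s + 4*sqrt(2))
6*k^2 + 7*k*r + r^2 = (k + r)*(6*k + r)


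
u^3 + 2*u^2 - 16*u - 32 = (u - 4)*(u + 2)*(u + 4)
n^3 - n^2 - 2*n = n*(n - 2)*(n + 1)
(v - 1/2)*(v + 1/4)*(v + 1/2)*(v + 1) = v^4 + 5*v^3/4 - 5*v/16 - 1/16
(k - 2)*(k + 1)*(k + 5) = k^3 + 4*k^2 - 7*k - 10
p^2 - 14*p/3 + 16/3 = (p - 8/3)*(p - 2)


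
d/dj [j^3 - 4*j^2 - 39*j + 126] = 3*j^2 - 8*j - 39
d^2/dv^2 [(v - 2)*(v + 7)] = 2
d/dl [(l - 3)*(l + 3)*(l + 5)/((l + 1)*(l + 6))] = (l^4 + 14*l^3 + 62*l^2 + 150*l + 261)/(l^4 + 14*l^3 + 61*l^2 + 84*l + 36)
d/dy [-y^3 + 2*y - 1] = 2 - 3*y^2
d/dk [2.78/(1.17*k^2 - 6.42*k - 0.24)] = (17.8476 - 6.5052*k)/(-1.17*k^2 + 6.42*k + 0.24)^2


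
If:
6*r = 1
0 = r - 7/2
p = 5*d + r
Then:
No Solution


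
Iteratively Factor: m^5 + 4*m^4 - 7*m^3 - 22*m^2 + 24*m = (m - 2)*(m^4 + 6*m^3 + 5*m^2 - 12*m) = (m - 2)*(m + 3)*(m^3 + 3*m^2 - 4*m) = (m - 2)*(m - 1)*(m + 3)*(m^2 + 4*m) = (m - 2)*(m - 1)*(m + 3)*(m + 4)*(m)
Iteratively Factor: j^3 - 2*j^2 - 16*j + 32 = (j - 4)*(j^2 + 2*j - 8) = (j - 4)*(j + 4)*(j - 2)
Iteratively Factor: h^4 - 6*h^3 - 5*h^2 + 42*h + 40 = (h + 1)*(h^3 - 7*h^2 + 2*h + 40) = (h + 1)*(h + 2)*(h^2 - 9*h + 20) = (h - 5)*(h + 1)*(h + 2)*(h - 4)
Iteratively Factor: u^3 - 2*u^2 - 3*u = (u - 3)*(u^2 + u) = (u - 3)*(u + 1)*(u)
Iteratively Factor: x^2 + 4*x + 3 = (x + 3)*(x + 1)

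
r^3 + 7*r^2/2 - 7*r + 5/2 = (r - 1)*(r - 1/2)*(r + 5)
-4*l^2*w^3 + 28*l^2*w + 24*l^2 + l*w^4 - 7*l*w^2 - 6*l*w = (-4*l + w)*(w - 3)*(w + 2)*(l*w + l)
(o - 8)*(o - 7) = o^2 - 15*o + 56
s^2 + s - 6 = (s - 2)*(s + 3)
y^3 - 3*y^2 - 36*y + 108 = (y - 6)*(y - 3)*(y + 6)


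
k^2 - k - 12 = (k - 4)*(k + 3)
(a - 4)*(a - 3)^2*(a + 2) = a^4 - 8*a^3 + 13*a^2 + 30*a - 72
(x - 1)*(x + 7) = x^2 + 6*x - 7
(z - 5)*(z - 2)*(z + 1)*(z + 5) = z^4 - z^3 - 27*z^2 + 25*z + 50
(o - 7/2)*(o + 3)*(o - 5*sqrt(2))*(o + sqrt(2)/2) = o^4 - 9*sqrt(2)*o^3/2 - o^3/2 - 31*o^2/2 + 9*sqrt(2)*o^2/4 + 5*o/2 + 189*sqrt(2)*o/4 + 105/2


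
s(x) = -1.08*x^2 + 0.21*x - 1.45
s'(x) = 0.21 - 2.16*x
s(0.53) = -1.64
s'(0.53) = -0.93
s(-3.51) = -15.49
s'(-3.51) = 7.79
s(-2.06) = -6.47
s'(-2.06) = 4.66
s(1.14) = -2.61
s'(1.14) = -2.25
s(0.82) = -2.00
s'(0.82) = -1.56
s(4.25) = -20.06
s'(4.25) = -8.97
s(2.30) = -6.68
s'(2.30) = -4.76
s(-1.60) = -4.55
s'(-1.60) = 3.67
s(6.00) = -39.07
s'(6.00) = -12.75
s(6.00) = -39.07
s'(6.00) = -12.75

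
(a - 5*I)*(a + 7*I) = a^2 + 2*I*a + 35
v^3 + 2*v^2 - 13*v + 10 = (v - 2)*(v - 1)*(v + 5)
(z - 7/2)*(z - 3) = z^2 - 13*z/2 + 21/2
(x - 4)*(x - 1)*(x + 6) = x^3 + x^2 - 26*x + 24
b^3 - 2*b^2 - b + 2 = (b - 2)*(b - 1)*(b + 1)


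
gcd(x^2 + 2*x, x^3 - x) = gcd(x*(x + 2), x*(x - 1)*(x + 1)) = x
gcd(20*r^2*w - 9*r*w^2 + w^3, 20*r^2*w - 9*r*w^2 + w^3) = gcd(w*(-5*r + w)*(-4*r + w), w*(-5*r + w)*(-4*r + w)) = 20*r^2*w - 9*r*w^2 + w^3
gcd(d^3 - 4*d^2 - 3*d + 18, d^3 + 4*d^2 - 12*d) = 1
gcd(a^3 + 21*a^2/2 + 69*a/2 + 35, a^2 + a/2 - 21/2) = a + 7/2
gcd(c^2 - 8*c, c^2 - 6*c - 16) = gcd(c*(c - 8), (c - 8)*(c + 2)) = c - 8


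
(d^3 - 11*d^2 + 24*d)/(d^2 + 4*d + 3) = d*(d^2 - 11*d + 24)/(d^2 + 4*d + 3)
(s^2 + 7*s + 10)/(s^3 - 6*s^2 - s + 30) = (s + 5)/(s^2 - 8*s + 15)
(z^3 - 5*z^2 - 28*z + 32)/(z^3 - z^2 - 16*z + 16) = (z - 8)/(z - 4)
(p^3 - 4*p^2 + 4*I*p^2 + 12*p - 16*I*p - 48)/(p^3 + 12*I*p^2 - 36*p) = (p^2 - 2*p*(2 + I) + 8*I)/(p*(p + 6*I))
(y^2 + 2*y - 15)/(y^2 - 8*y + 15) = (y + 5)/(y - 5)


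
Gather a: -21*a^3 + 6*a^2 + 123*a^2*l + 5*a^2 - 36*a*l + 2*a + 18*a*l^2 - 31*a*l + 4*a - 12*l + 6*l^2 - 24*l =-21*a^3 + a^2*(123*l + 11) + a*(18*l^2 - 67*l + 6) + 6*l^2 - 36*l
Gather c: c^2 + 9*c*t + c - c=c^2 + 9*c*t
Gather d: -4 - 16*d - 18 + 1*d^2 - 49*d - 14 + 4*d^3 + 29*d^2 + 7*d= 4*d^3 + 30*d^2 - 58*d - 36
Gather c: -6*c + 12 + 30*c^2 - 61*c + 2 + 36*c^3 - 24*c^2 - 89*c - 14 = 36*c^3 + 6*c^2 - 156*c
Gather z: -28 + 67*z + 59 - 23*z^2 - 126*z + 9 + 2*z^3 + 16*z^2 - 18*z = 2*z^3 - 7*z^2 - 77*z + 40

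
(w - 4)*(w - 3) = w^2 - 7*w + 12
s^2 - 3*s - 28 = (s - 7)*(s + 4)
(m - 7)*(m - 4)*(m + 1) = m^3 - 10*m^2 + 17*m + 28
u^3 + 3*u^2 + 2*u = u*(u + 1)*(u + 2)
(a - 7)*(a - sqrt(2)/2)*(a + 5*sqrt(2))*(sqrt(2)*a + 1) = sqrt(2)*a^4 - 7*sqrt(2)*a^3 + 10*a^3 - 70*a^2 - sqrt(2)*a^2/2 - 5*a + 7*sqrt(2)*a/2 + 35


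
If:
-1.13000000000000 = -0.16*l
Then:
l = 7.06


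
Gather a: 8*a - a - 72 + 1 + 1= 7*a - 70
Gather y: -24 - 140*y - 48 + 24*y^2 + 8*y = 24*y^2 - 132*y - 72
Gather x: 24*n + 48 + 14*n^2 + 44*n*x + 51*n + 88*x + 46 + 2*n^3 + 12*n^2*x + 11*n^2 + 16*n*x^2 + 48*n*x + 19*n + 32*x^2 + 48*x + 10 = 2*n^3 + 25*n^2 + 94*n + x^2*(16*n + 32) + x*(12*n^2 + 92*n + 136) + 104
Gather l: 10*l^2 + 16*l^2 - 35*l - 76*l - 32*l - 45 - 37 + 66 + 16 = 26*l^2 - 143*l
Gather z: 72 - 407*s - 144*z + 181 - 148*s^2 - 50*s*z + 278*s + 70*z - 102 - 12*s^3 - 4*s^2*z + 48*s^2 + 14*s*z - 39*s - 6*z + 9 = -12*s^3 - 100*s^2 - 168*s + z*(-4*s^2 - 36*s - 80) + 160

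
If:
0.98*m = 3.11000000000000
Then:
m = 3.17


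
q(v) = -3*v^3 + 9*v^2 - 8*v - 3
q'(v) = -9*v^2 + 18*v - 8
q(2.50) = -13.62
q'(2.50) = -19.25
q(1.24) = -4.80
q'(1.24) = 0.48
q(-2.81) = 157.11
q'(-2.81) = -129.64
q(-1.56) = 42.77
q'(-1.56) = -57.98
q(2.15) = -8.41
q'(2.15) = -10.90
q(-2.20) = 90.10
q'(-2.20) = -91.16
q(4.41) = -120.55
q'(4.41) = -103.65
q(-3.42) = 249.63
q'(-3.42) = -174.83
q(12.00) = -3987.00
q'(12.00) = -1088.00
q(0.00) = -3.00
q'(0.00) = -8.00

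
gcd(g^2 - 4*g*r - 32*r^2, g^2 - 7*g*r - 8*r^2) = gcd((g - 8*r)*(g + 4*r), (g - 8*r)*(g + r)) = -g + 8*r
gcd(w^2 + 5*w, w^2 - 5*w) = w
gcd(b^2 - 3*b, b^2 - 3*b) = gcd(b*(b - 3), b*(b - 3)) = b^2 - 3*b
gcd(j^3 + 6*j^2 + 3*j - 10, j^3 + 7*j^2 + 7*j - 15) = j^2 + 4*j - 5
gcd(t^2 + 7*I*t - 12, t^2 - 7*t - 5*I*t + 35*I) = 1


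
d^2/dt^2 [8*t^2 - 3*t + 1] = 16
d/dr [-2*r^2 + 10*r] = 10 - 4*r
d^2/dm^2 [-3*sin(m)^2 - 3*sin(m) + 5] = 3*sin(m) - 6*cos(2*m)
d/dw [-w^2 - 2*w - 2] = -2*w - 2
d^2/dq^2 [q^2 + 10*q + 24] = 2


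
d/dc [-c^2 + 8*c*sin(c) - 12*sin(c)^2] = 8*c*cos(c) - 2*c + 8*sin(c) - 12*sin(2*c)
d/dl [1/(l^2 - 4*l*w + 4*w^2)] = 2*(-l + 2*w)/(l^2 - 4*l*w + 4*w^2)^2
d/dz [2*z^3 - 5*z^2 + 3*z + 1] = 6*z^2 - 10*z + 3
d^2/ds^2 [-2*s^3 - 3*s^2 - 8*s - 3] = -12*s - 6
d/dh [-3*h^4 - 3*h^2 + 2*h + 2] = -12*h^3 - 6*h + 2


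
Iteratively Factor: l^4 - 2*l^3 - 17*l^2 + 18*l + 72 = (l + 3)*(l^3 - 5*l^2 - 2*l + 24) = (l + 2)*(l + 3)*(l^2 - 7*l + 12) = (l - 3)*(l + 2)*(l + 3)*(l - 4)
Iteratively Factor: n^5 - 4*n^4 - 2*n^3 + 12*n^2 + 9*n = (n + 1)*(n^4 - 5*n^3 + 3*n^2 + 9*n) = (n - 3)*(n + 1)*(n^3 - 2*n^2 - 3*n) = (n - 3)*(n + 1)^2*(n^2 - 3*n) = (n - 3)^2*(n + 1)^2*(n)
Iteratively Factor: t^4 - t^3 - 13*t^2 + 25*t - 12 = (t + 4)*(t^3 - 5*t^2 + 7*t - 3) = (t - 1)*(t + 4)*(t^2 - 4*t + 3) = (t - 3)*(t - 1)*(t + 4)*(t - 1)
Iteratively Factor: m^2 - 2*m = (m)*(m - 2)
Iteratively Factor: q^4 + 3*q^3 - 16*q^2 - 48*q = (q - 4)*(q^3 + 7*q^2 + 12*q) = (q - 4)*(q + 3)*(q^2 + 4*q) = q*(q - 4)*(q + 3)*(q + 4)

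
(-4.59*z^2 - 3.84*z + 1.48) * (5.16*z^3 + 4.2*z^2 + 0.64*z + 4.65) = -23.6844*z^5 - 39.0924*z^4 - 11.4288*z^3 - 17.5851*z^2 - 16.9088*z + 6.882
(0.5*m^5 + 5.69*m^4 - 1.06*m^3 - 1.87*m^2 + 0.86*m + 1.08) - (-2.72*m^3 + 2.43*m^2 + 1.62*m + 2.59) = 0.5*m^5 + 5.69*m^4 + 1.66*m^3 - 4.3*m^2 - 0.76*m - 1.51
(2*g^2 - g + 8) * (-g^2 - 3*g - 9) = -2*g^4 - 5*g^3 - 23*g^2 - 15*g - 72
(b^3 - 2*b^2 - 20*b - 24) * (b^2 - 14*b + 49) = b^5 - 16*b^4 + 57*b^3 + 158*b^2 - 644*b - 1176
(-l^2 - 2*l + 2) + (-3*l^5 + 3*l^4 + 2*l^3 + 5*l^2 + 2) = -3*l^5 + 3*l^4 + 2*l^3 + 4*l^2 - 2*l + 4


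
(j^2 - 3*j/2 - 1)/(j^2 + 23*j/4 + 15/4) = 2*(2*j^2 - 3*j - 2)/(4*j^2 + 23*j + 15)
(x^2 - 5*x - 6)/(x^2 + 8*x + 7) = (x - 6)/(x + 7)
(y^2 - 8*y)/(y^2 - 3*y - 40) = y/(y + 5)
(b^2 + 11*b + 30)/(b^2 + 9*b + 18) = (b + 5)/(b + 3)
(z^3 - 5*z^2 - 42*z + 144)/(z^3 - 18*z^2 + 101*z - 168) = (z + 6)/(z - 7)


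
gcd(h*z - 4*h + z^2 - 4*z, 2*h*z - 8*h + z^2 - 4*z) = z - 4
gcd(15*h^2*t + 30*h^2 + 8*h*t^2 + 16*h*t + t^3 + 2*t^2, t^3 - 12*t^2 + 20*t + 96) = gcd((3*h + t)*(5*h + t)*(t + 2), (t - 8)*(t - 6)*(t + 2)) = t + 2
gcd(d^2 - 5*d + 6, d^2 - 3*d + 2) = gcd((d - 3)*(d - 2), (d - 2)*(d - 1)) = d - 2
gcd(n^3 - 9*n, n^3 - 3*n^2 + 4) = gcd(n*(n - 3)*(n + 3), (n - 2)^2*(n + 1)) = 1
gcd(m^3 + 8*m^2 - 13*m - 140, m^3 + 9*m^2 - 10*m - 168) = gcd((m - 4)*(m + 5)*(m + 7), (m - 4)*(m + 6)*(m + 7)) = m^2 + 3*m - 28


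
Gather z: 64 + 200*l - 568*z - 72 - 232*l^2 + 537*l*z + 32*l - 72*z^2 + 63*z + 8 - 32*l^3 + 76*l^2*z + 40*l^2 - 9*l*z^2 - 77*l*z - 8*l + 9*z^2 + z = -32*l^3 - 192*l^2 + 224*l + z^2*(-9*l - 63) + z*(76*l^2 + 460*l - 504)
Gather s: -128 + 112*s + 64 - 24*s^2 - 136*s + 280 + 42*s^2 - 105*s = 18*s^2 - 129*s + 216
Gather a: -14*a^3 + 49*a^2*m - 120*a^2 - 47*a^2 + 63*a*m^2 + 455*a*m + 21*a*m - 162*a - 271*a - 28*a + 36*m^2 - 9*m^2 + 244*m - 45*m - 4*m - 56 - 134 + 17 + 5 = -14*a^3 + a^2*(49*m - 167) + a*(63*m^2 + 476*m - 461) + 27*m^2 + 195*m - 168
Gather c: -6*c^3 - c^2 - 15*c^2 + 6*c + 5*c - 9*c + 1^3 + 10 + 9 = -6*c^3 - 16*c^2 + 2*c + 20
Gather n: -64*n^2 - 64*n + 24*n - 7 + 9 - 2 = -64*n^2 - 40*n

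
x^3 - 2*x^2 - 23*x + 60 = (x - 4)*(x - 3)*(x + 5)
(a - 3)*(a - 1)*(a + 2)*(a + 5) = a^4 + 3*a^3 - 15*a^2 - 19*a + 30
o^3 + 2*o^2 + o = o*(o + 1)^2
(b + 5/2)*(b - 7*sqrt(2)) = b^2 - 7*sqrt(2)*b + 5*b/2 - 35*sqrt(2)/2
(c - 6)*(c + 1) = c^2 - 5*c - 6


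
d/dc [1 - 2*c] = -2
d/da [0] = 0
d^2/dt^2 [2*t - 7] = 0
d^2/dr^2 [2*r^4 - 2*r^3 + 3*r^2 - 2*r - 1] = 24*r^2 - 12*r + 6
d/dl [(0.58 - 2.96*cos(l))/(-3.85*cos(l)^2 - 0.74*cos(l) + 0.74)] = (11.396*cos(l)^2 - 4.466*cos(l) + 1.7612)*sin(l)/(14.8225*cos(l)^4 + 5.698*cos(l)^3 - 5.1504*cos(l)^2 - 1.0952*cos(l) + 0.5476)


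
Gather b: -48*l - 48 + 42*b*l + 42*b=b*(42*l + 42) - 48*l - 48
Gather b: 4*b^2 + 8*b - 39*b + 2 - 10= 4*b^2 - 31*b - 8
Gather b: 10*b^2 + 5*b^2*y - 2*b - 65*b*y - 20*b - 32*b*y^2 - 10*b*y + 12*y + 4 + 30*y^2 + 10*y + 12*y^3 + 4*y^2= b^2*(5*y + 10) + b*(-32*y^2 - 75*y - 22) + 12*y^3 + 34*y^2 + 22*y + 4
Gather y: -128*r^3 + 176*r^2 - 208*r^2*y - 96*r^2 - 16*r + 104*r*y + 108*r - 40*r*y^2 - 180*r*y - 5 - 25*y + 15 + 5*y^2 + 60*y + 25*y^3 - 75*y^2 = -128*r^3 + 80*r^2 + 92*r + 25*y^3 + y^2*(-40*r - 70) + y*(-208*r^2 - 76*r + 35) + 10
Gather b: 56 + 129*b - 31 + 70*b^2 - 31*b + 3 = 70*b^2 + 98*b + 28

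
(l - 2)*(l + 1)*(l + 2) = l^3 + l^2 - 4*l - 4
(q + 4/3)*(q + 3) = q^2 + 13*q/3 + 4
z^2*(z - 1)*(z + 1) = z^4 - z^2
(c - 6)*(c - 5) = c^2 - 11*c + 30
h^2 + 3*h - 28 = (h - 4)*(h + 7)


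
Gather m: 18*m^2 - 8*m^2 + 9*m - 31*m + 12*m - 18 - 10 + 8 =10*m^2 - 10*m - 20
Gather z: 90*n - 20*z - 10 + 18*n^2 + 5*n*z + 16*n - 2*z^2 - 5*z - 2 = 18*n^2 + 106*n - 2*z^2 + z*(5*n - 25) - 12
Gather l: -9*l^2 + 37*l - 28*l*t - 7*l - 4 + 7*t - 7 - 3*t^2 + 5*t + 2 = -9*l^2 + l*(30 - 28*t) - 3*t^2 + 12*t - 9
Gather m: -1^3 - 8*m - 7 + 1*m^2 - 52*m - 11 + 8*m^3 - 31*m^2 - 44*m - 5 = 8*m^3 - 30*m^2 - 104*m - 24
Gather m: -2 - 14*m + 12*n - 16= -14*m + 12*n - 18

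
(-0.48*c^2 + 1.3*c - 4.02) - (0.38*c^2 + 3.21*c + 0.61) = -0.86*c^2 - 1.91*c - 4.63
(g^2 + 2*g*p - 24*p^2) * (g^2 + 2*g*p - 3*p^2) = g^4 + 4*g^3*p - 23*g^2*p^2 - 54*g*p^3 + 72*p^4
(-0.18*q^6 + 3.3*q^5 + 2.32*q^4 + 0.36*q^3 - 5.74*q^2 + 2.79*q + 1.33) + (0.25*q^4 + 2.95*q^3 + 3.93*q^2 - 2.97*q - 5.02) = -0.18*q^6 + 3.3*q^5 + 2.57*q^4 + 3.31*q^3 - 1.81*q^2 - 0.18*q - 3.69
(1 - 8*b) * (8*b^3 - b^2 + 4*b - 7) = -64*b^4 + 16*b^3 - 33*b^2 + 60*b - 7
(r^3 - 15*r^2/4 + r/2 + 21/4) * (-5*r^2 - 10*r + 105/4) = -5*r^5 + 35*r^4/4 + 245*r^3/4 - 2075*r^2/16 - 315*r/8 + 2205/16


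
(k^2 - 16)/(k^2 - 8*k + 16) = (k + 4)/(k - 4)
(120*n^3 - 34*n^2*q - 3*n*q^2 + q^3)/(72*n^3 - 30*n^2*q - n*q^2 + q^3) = (-5*n + q)/(-3*n + q)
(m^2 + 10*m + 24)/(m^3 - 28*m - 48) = (m + 6)/(m^2 - 4*m - 12)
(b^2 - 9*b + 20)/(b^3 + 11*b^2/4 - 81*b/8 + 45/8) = 8*(b^2 - 9*b + 20)/(8*b^3 + 22*b^2 - 81*b + 45)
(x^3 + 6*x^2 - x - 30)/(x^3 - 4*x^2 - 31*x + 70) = (x + 3)/(x - 7)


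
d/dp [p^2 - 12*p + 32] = 2*p - 12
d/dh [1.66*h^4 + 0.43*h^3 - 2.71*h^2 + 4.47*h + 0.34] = 6.64*h^3 + 1.29*h^2 - 5.42*h + 4.47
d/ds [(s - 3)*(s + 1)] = 2*s - 2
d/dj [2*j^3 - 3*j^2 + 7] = 6*j*(j - 1)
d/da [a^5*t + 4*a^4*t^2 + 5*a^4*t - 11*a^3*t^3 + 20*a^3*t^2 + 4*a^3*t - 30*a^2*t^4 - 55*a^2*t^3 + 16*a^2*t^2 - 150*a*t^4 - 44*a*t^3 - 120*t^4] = t*(5*a^4 + 16*a^3*t + 20*a^3 - 33*a^2*t^2 + 60*a^2*t + 12*a^2 - 60*a*t^3 - 110*a*t^2 + 32*a*t - 150*t^3 - 44*t^2)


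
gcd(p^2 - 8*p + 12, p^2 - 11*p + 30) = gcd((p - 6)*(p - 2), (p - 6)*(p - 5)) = p - 6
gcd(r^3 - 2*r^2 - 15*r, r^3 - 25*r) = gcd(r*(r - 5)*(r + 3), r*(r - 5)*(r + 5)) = r^2 - 5*r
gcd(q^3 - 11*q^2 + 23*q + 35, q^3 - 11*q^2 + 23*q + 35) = q^3 - 11*q^2 + 23*q + 35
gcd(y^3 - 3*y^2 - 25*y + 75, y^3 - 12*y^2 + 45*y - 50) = y - 5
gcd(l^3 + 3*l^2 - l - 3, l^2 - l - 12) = l + 3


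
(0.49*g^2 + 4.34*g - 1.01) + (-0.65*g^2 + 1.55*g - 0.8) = -0.16*g^2 + 5.89*g - 1.81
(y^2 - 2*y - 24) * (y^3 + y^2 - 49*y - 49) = y^5 - y^4 - 75*y^3 + 25*y^2 + 1274*y + 1176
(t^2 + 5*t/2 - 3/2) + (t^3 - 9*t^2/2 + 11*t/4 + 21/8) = t^3 - 7*t^2/2 + 21*t/4 + 9/8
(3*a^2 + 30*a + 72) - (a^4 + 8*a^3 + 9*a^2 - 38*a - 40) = -a^4 - 8*a^3 - 6*a^2 + 68*a + 112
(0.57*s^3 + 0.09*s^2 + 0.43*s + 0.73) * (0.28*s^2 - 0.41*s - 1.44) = 0.1596*s^5 - 0.2085*s^4 - 0.7373*s^3 - 0.1015*s^2 - 0.9185*s - 1.0512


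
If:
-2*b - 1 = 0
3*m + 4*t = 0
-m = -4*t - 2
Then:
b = -1/2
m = 1/2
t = -3/8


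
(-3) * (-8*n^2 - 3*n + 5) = 24*n^2 + 9*n - 15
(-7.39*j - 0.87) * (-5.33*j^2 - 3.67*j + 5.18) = 39.3887*j^3 + 31.7584*j^2 - 35.0873*j - 4.5066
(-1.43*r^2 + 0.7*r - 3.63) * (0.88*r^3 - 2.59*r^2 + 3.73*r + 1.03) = -1.2584*r^5 + 4.3197*r^4 - 10.3413*r^3 + 10.5398*r^2 - 12.8189*r - 3.7389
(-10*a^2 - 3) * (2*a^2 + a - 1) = -20*a^4 - 10*a^3 + 4*a^2 - 3*a + 3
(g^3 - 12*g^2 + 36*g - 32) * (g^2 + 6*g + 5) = g^5 - 6*g^4 - 31*g^3 + 124*g^2 - 12*g - 160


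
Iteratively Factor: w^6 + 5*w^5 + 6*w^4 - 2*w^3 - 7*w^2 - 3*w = (w + 1)*(w^5 + 4*w^4 + 2*w^3 - 4*w^2 - 3*w) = (w + 1)^2*(w^4 + 3*w^3 - w^2 - 3*w) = (w + 1)^3*(w^3 + 2*w^2 - 3*w) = (w + 1)^3*(w + 3)*(w^2 - w) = (w - 1)*(w + 1)^3*(w + 3)*(w)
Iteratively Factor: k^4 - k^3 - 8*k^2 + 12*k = (k)*(k^3 - k^2 - 8*k + 12) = k*(k - 2)*(k^2 + k - 6) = k*(k - 2)*(k + 3)*(k - 2)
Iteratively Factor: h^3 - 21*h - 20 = (h + 1)*(h^2 - h - 20) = (h - 5)*(h + 1)*(h + 4)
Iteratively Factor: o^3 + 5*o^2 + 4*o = (o)*(o^2 + 5*o + 4) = o*(o + 4)*(o + 1)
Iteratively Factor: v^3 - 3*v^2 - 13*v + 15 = (v - 5)*(v^2 + 2*v - 3) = (v - 5)*(v - 1)*(v + 3)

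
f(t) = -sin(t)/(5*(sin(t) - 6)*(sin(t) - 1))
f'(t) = -cos(t)/(5*(sin(t) - 6)*(sin(t) - 1)) + sin(t)*cos(t)/(5*(sin(t) - 6)*(sin(t) - 1)^2) + sin(t)*cos(t)/(5*(sin(t) - 6)^2*(sin(t) - 1)) = (sin(t)^2 - 6)*cos(t)/(5*(sin(t) - 6)^2*(sin(t) - 1)^2)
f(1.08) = -0.29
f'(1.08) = -1.35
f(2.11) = -0.24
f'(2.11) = 1.02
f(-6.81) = 0.01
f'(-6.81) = -0.01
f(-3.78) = -0.05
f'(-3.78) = 0.19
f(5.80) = 0.01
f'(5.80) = -0.01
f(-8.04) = 0.01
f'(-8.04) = 0.00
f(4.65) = 0.01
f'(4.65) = 0.00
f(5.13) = 0.01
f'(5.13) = -0.00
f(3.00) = -0.00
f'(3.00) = 0.05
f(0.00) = 0.00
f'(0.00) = -0.03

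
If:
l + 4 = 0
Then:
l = -4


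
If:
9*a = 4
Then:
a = 4/9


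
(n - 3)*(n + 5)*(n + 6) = n^3 + 8*n^2 - 3*n - 90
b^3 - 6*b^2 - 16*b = b*(b - 8)*(b + 2)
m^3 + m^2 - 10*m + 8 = (m - 2)*(m - 1)*(m + 4)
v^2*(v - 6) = v^3 - 6*v^2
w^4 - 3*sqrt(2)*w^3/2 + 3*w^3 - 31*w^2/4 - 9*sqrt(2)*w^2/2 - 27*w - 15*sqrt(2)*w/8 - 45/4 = (w + 1/2)*(w + 5/2)*(w - 3*sqrt(2))*(w + 3*sqrt(2)/2)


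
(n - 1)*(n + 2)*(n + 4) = n^3 + 5*n^2 + 2*n - 8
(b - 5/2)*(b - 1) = b^2 - 7*b/2 + 5/2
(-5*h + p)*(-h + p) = 5*h^2 - 6*h*p + p^2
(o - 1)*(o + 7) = o^2 + 6*o - 7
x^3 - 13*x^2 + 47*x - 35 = (x - 7)*(x - 5)*(x - 1)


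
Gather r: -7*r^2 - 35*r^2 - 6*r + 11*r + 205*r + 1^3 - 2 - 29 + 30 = -42*r^2 + 210*r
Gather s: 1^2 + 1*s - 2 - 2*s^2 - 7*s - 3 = -2*s^2 - 6*s - 4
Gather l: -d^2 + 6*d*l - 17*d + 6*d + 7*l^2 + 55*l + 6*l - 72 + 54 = -d^2 - 11*d + 7*l^2 + l*(6*d + 61) - 18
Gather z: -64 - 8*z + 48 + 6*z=-2*z - 16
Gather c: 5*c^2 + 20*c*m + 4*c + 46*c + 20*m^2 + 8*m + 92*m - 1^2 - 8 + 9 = 5*c^2 + c*(20*m + 50) + 20*m^2 + 100*m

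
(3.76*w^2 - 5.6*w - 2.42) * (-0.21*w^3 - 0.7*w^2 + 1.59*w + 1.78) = -0.7896*w^5 - 1.456*w^4 + 10.4066*w^3 - 0.517199999999999*w^2 - 13.8158*w - 4.3076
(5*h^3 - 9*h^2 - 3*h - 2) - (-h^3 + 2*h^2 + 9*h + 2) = 6*h^3 - 11*h^2 - 12*h - 4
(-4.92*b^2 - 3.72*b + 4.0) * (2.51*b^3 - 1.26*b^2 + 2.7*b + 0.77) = -12.3492*b^5 - 3.138*b^4 + 1.4432*b^3 - 18.8724*b^2 + 7.9356*b + 3.08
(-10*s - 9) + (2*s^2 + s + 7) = 2*s^2 - 9*s - 2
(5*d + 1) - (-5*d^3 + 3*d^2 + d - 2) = 5*d^3 - 3*d^2 + 4*d + 3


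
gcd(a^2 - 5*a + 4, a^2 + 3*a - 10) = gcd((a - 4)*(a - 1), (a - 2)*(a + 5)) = 1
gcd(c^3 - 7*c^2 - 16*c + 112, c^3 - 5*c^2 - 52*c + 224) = c - 4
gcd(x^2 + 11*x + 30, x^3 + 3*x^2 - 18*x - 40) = x + 5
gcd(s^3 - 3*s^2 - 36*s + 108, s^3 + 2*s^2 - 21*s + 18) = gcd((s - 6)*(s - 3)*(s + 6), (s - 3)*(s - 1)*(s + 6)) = s^2 + 3*s - 18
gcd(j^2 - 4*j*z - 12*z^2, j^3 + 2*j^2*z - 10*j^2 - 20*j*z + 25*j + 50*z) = j + 2*z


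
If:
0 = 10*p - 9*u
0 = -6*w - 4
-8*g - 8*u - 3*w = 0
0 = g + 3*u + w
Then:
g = 1/24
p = 3/16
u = 5/24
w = -2/3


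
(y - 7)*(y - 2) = y^2 - 9*y + 14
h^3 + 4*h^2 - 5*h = h*(h - 1)*(h + 5)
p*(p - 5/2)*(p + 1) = p^3 - 3*p^2/2 - 5*p/2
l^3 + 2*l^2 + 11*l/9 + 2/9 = (l + 1/3)*(l + 2/3)*(l + 1)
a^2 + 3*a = a*(a + 3)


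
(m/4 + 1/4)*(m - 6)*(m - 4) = m^3/4 - 9*m^2/4 + 7*m/2 + 6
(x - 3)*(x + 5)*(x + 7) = x^3 + 9*x^2 - x - 105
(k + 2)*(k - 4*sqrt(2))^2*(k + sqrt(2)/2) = k^4 - 15*sqrt(2)*k^3/2 + 2*k^3 - 15*sqrt(2)*k^2 + 24*k^2 + 16*sqrt(2)*k + 48*k + 32*sqrt(2)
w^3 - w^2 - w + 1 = (w - 1)^2*(w + 1)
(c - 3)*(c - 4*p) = c^2 - 4*c*p - 3*c + 12*p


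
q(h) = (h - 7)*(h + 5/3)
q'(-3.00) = -11.33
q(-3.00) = 13.33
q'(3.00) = 0.67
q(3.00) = -18.67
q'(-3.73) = -12.79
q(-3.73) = 22.14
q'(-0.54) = -6.41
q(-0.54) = -8.50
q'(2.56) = -0.21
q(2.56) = -18.77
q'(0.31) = -4.71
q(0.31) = -13.22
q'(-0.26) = -5.85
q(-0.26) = -10.21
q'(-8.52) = -22.37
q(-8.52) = 106.36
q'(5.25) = 5.17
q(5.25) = -12.10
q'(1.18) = -2.97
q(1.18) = -16.57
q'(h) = 2*h - 16/3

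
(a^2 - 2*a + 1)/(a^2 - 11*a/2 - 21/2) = 2*(-a^2 + 2*a - 1)/(-2*a^2 + 11*a + 21)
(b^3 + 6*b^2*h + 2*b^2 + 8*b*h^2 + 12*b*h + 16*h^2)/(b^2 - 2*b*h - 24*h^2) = (b^2 + 2*b*h + 2*b + 4*h)/(b - 6*h)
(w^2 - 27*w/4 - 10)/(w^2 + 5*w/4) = (w - 8)/w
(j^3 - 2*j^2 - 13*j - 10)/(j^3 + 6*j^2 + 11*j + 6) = (j - 5)/(j + 3)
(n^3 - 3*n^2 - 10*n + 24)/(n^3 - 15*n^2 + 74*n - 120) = (n^2 + n - 6)/(n^2 - 11*n + 30)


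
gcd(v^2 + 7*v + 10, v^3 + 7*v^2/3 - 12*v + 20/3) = v + 5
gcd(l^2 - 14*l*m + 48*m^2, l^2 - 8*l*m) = l - 8*m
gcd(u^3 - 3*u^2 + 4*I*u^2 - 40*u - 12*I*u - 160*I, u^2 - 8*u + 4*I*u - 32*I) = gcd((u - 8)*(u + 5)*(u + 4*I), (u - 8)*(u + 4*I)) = u^2 + u*(-8 + 4*I) - 32*I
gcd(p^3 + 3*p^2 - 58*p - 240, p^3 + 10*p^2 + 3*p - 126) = p + 6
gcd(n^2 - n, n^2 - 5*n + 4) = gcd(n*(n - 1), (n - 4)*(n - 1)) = n - 1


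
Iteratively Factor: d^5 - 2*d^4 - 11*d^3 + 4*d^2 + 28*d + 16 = (d - 4)*(d^4 + 2*d^3 - 3*d^2 - 8*d - 4) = (d - 4)*(d + 1)*(d^3 + d^2 - 4*d - 4) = (d - 4)*(d - 2)*(d + 1)*(d^2 + 3*d + 2) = (d - 4)*(d - 2)*(d + 1)^2*(d + 2)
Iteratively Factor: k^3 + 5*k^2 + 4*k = (k + 4)*(k^2 + k) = k*(k + 4)*(k + 1)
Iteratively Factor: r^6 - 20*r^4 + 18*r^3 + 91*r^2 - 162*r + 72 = (r - 1)*(r^5 + r^4 - 19*r^3 - r^2 + 90*r - 72) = (r - 1)*(r + 3)*(r^4 - 2*r^3 - 13*r^2 + 38*r - 24) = (r - 1)^2*(r + 3)*(r^3 - r^2 - 14*r + 24) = (r - 3)*(r - 1)^2*(r + 3)*(r^2 + 2*r - 8) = (r - 3)*(r - 1)^2*(r + 3)*(r + 4)*(r - 2)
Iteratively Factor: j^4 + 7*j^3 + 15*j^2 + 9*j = (j + 1)*(j^3 + 6*j^2 + 9*j) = (j + 1)*(j + 3)*(j^2 + 3*j) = j*(j + 1)*(j + 3)*(j + 3)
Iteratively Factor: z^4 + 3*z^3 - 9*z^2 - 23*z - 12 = (z + 4)*(z^3 - z^2 - 5*z - 3) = (z + 1)*(z + 4)*(z^2 - 2*z - 3) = (z + 1)^2*(z + 4)*(z - 3)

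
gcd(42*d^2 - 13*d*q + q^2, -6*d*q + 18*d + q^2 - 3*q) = -6*d + q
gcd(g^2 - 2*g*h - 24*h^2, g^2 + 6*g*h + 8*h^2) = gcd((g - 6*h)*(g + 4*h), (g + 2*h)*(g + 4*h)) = g + 4*h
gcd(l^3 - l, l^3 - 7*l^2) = l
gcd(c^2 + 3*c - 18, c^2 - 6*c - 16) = 1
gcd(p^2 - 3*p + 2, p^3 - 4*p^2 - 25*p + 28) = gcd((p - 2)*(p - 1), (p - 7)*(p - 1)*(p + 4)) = p - 1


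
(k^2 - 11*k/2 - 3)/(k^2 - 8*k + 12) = (k + 1/2)/(k - 2)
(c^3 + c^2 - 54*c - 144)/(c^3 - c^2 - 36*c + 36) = (c^2 - 5*c - 24)/(c^2 - 7*c + 6)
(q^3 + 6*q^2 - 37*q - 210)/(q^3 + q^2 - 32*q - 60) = (q + 7)/(q + 2)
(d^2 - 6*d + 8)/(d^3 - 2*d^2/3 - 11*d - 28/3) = 3*(d - 2)/(3*d^2 + 10*d + 7)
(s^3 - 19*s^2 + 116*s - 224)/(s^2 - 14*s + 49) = (s^2 - 12*s + 32)/(s - 7)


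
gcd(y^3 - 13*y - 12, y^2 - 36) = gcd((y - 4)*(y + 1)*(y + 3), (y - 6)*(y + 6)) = 1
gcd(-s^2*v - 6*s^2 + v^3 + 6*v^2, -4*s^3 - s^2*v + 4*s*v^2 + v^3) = s^2 - v^2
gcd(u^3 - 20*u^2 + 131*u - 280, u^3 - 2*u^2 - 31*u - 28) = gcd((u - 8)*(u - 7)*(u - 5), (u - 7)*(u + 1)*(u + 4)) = u - 7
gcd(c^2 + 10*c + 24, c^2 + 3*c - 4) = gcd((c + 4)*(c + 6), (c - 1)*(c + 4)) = c + 4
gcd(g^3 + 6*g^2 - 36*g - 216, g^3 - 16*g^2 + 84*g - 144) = g - 6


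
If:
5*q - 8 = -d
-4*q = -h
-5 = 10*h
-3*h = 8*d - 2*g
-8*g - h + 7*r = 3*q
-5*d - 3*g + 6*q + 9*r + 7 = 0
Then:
No Solution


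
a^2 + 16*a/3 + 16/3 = (a + 4/3)*(a + 4)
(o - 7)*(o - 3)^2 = o^3 - 13*o^2 + 51*o - 63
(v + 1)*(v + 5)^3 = v^4 + 16*v^3 + 90*v^2 + 200*v + 125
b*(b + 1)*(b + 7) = b^3 + 8*b^2 + 7*b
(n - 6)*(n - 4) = n^2 - 10*n + 24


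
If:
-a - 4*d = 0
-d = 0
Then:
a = 0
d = 0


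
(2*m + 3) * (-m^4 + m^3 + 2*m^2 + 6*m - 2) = -2*m^5 - m^4 + 7*m^3 + 18*m^2 + 14*m - 6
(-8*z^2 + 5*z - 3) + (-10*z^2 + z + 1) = -18*z^2 + 6*z - 2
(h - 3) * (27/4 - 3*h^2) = -3*h^3 + 9*h^2 + 27*h/4 - 81/4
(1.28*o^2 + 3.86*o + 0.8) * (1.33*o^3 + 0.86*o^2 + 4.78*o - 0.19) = 1.7024*o^5 + 6.2346*o^4 + 10.502*o^3 + 18.8956*o^2 + 3.0906*o - 0.152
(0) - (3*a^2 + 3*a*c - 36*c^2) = -3*a^2 - 3*a*c + 36*c^2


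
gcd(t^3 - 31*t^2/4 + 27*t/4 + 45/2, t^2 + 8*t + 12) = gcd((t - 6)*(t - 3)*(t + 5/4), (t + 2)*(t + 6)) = 1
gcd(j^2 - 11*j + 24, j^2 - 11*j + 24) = j^2 - 11*j + 24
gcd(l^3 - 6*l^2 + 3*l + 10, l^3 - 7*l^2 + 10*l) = l^2 - 7*l + 10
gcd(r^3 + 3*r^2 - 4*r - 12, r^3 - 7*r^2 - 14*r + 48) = r^2 + r - 6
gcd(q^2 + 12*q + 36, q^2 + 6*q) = q + 6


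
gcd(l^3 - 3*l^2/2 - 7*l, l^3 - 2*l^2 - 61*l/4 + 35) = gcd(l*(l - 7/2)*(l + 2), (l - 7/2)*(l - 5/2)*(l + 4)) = l - 7/2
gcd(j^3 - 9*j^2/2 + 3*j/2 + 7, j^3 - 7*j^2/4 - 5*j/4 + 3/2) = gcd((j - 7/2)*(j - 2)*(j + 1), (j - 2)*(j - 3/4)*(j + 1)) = j^2 - j - 2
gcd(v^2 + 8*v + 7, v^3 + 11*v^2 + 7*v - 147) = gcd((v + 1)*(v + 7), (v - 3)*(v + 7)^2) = v + 7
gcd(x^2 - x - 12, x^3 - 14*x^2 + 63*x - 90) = 1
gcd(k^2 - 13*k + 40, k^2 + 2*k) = 1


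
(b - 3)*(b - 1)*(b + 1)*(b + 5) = b^4 + 2*b^3 - 16*b^2 - 2*b + 15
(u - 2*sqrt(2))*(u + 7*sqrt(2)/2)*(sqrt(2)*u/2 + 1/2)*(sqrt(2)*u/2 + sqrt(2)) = u^4/2 + u^3 + sqrt(2)*u^3 - 25*u^2/4 + 2*sqrt(2)*u^2 - 25*u/2 - 7*sqrt(2)*u/2 - 7*sqrt(2)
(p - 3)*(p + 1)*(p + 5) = p^3 + 3*p^2 - 13*p - 15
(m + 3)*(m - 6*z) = m^2 - 6*m*z + 3*m - 18*z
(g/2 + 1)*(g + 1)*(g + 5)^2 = g^4/2 + 13*g^3/2 + 57*g^2/2 + 95*g/2 + 25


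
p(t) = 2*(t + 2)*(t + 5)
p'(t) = 4*t + 14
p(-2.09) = -0.52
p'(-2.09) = 5.64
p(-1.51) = 3.42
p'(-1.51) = 7.96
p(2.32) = 63.24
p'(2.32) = 23.28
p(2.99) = 79.74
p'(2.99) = 25.96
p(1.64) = 48.34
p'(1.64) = 20.56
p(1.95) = 54.90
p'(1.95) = 21.80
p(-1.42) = 4.15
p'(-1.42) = 8.32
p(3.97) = 107.10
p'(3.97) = 29.88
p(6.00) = 176.00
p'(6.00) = 38.00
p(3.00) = 80.00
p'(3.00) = 26.00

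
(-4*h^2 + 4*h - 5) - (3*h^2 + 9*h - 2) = -7*h^2 - 5*h - 3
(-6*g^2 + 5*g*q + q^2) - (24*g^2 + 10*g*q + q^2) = -30*g^2 - 5*g*q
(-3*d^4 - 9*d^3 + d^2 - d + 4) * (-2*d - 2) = 6*d^5 + 24*d^4 + 16*d^3 - 6*d - 8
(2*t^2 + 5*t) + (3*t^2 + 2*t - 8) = 5*t^2 + 7*t - 8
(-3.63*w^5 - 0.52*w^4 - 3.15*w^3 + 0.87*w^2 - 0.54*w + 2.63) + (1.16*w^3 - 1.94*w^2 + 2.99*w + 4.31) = -3.63*w^5 - 0.52*w^4 - 1.99*w^3 - 1.07*w^2 + 2.45*w + 6.94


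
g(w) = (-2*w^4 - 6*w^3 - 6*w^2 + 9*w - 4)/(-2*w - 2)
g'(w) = (-8*w^3 - 18*w^2 - 12*w + 9)/(-2*w - 2) + 2*(-2*w^4 - 6*w^3 - 6*w^2 + 9*w - 4)/(-2*w - 2)^2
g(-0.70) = 19.44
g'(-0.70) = -83.66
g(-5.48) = -117.16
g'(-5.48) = 68.80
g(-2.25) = -15.02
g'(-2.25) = 2.39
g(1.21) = 3.80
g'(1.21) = 8.70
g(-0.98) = 369.50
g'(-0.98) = -18750.04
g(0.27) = 0.84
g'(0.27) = -2.35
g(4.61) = 140.92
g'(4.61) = 82.96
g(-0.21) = 3.86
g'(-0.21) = -11.73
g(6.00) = 289.57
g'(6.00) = 132.85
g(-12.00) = -1458.18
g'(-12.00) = 384.94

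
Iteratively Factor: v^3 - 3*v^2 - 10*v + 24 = (v + 3)*(v^2 - 6*v + 8) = (v - 4)*(v + 3)*(v - 2)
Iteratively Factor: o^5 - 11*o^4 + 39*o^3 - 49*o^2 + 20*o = (o - 4)*(o^4 - 7*o^3 + 11*o^2 - 5*o) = o*(o - 4)*(o^3 - 7*o^2 + 11*o - 5) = o*(o - 5)*(o - 4)*(o^2 - 2*o + 1) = o*(o - 5)*(o - 4)*(o - 1)*(o - 1)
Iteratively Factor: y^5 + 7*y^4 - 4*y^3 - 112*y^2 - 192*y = (y - 4)*(y^4 + 11*y^3 + 40*y^2 + 48*y) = (y - 4)*(y + 4)*(y^3 + 7*y^2 + 12*y) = (y - 4)*(y + 4)^2*(y^2 + 3*y) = y*(y - 4)*(y + 4)^2*(y + 3)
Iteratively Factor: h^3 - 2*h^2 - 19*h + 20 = (h + 4)*(h^2 - 6*h + 5) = (h - 1)*(h + 4)*(h - 5)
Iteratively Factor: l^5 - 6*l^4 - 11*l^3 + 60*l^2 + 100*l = (l + 2)*(l^4 - 8*l^3 + 5*l^2 + 50*l) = l*(l + 2)*(l^3 - 8*l^2 + 5*l + 50) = l*(l + 2)^2*(l^2 - 10*l + 25) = l*(l - 5)*(l + 2)^2*(l - 5)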